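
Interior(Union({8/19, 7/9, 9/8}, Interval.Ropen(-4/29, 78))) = Interval.open(-4/29, 78)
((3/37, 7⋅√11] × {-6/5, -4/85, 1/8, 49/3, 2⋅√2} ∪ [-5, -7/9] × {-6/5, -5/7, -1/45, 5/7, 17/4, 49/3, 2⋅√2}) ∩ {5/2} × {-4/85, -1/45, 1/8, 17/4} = {5/2} × {-4/85, 1/8}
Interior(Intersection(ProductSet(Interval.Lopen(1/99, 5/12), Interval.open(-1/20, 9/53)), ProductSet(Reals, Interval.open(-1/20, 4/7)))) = ProductSet(Interval.open(1/99, 5/12), Interval.open(-1/20, 9/53))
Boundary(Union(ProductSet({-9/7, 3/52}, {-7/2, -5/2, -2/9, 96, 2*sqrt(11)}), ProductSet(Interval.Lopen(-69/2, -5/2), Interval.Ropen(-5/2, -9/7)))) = Union(ProductSet({-69/2, -5/2}, Interval(-5/2, -9/7)), ProductSet({-9/7, 3/52}, {-7/2, -5/2, -2/9, 96, 2*sqrt(11)}), ProductSet(Interval(-69/2, -5/2), {-5/2, -9/7}))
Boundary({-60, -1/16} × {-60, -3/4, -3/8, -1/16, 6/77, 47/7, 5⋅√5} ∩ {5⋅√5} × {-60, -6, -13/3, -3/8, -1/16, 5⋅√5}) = ∅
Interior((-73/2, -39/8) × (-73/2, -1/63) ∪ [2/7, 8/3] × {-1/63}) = (-73/2, -39/8) × (-73/2, -1/63)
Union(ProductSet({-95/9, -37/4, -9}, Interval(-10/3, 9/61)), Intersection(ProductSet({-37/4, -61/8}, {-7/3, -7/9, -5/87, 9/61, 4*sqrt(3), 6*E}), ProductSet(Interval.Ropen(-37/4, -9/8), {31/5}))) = ProductSet({-95/9, -37/4, -9}, Interval(-10/3, 9/61))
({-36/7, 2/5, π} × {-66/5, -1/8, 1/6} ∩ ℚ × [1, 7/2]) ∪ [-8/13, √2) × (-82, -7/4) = [-8/13, √2) × (-82, -7/4)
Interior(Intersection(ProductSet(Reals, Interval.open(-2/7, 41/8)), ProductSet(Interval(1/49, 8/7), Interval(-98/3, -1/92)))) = ProductSet(Interval.open(1/49, 8/7), Interval.open(-2/7, -1/92))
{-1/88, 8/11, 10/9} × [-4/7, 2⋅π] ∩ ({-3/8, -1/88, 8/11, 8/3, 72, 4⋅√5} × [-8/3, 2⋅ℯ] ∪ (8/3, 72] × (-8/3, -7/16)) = {-1/88, 8/11} × [-4/7, 2⋅ℯ]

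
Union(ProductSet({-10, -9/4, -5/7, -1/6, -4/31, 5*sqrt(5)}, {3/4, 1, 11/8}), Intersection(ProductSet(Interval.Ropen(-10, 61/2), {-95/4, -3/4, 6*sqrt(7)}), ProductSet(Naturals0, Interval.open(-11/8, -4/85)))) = Union(ProductSet({-10, -9/4, -5/7, -1/6, -4/31, 5*sqrt(5)}, {3/4, 1, 11/8}), ProductSet(Range(0, 31, 1), {-3/4}))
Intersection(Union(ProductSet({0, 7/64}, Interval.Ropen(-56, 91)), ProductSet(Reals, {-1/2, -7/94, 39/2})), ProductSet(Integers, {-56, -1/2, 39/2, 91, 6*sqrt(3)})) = Union(ProductSet({0}, {-56, -1/2, 39/2, 6*sqrt(3)}), ProductSet(Integers, {-1/2, 39/2}))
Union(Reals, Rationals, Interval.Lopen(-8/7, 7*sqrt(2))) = Interval(-oo, oo)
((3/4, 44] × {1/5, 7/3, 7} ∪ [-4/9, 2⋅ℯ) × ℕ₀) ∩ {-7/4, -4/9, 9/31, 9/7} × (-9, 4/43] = {-4/9, 9/31, 9/7} × {0}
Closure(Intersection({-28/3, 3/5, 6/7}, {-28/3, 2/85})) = {-28/3}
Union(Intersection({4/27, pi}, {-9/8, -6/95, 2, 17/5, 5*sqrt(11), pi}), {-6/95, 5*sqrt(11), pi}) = {-6/95, 5*sqrt(11), pi}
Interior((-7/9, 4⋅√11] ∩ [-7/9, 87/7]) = (-7/9, 87/7)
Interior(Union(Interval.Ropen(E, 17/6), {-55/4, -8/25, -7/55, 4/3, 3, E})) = Interval.open(E, 17/6)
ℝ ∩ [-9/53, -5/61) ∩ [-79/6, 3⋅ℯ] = [-9/53, -5/61)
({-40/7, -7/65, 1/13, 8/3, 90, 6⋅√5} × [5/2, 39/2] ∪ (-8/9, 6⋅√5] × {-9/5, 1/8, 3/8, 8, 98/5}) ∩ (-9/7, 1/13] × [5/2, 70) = ({-7/65, 1/13} × [5/2, 39/2]) ∪ ((-8/9, 1/13] × {8, 98/5})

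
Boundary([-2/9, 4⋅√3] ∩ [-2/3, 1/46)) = {-2/9, 1/46}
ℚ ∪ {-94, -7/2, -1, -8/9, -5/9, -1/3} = ℚ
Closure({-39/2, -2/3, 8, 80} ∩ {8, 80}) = {8, 80}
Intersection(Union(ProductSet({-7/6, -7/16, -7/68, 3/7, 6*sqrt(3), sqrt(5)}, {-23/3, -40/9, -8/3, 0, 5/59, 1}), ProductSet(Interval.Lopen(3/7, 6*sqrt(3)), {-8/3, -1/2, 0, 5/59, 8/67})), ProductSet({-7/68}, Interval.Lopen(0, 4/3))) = ProductSet({-7/68}, {5/59, 1})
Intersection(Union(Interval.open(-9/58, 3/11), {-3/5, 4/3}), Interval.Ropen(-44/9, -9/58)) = {-3/5}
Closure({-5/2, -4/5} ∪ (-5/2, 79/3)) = [-5/2, 79/3]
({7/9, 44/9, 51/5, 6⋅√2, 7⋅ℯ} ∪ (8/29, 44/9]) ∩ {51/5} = {51/5}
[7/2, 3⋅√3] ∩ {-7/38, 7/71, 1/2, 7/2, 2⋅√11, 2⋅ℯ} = {7/2}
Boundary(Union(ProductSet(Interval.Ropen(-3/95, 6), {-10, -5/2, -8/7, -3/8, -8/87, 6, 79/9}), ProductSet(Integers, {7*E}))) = Union(ProductSet(Integers, {7*E}), ProductSet(Interval(-3/95, 6), {-10, -5/2, -8/7, -3/8, -8/87, 6, 79/9}))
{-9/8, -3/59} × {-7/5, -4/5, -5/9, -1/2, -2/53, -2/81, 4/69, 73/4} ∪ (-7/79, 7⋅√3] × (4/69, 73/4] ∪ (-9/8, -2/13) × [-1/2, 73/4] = ((-9/8, -2/13) × [-1/2, 73/4]) ∪ ({-9/8, -3/59} × {-7/5, -4/5, -5/9, -1/2, -2/53, -2/81, 4/69, 73/4}) ∪ ((-7/79, 7⋅√3] × (4/69, 73/4])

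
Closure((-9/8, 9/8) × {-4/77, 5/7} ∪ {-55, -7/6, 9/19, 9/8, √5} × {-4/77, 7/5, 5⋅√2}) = ([-9/8, 9/8] × {-4/77, 5/7}) ∪ ({-55, -7/6, 9/19, 9/8, √5} × {-4/77, 7/5, 5⋅√2})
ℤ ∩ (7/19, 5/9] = ∅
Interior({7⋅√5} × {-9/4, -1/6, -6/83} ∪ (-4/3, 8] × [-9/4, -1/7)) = (-4/3, 8) × (-9/4, -1/7)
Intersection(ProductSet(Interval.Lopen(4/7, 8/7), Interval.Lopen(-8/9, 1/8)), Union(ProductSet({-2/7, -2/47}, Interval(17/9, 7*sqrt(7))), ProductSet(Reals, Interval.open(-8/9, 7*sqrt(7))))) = ProductSet(Interval.Lopen(4/7, 8/7), Interval.Lopen(-8/9, 1/8))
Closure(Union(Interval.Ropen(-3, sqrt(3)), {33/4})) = Union({33/4}, Interval(-3, sqrt(3)))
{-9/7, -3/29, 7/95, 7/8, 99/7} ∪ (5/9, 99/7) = {-9/7, -3/29, 7/95} ∪ (5/9, 99/7]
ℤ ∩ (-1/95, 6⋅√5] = {0, 1, …, 13}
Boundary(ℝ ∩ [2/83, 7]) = {2/83, 7}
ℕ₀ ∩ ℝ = ℕ₀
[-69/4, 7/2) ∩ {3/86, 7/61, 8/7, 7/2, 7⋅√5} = {3/86, 7/61, 8/7}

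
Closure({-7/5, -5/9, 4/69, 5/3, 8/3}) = {-7/5, -5/9, 4/69, 5/3, 8/3}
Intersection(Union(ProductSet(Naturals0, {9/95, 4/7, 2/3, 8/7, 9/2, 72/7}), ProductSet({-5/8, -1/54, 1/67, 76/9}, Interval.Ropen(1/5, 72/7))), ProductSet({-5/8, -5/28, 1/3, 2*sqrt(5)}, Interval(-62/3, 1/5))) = ProductSet({-5/8}, {1/5})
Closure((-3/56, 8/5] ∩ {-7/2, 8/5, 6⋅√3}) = {8/5}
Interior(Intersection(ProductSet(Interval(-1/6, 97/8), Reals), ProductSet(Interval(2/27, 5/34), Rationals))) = EmptySet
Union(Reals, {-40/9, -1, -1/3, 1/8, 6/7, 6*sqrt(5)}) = Reals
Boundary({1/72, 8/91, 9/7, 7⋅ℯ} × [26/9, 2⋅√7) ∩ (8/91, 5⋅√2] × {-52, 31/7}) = {9/7} × {31/7}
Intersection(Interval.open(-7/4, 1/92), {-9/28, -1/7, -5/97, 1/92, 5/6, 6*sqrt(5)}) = {-9/28, -1/7, -5/97}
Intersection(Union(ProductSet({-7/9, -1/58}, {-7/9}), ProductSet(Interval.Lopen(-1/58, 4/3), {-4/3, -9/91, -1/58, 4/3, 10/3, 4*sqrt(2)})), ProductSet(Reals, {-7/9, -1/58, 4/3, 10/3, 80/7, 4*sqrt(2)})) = Union(ProductSet({-7/9, -1/58}, {-7/9}), ProductSet(Interval.Lopen(-1/58, 4/3), {-1/58, 4/3, 10/3, 4*sqrt(2)}))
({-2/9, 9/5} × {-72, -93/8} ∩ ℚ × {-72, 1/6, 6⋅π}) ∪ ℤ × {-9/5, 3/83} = (ℤ × {-9/5, 3/83}) ∪ ({-2/9, 9/5} × {-72})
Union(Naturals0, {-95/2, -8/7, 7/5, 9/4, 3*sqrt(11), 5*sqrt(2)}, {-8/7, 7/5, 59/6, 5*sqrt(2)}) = Union({-95/2, -8/7, 7/5, 9/4, 59/6, 3*sqrt(11), 5*sqrt(2)}, Naturals0)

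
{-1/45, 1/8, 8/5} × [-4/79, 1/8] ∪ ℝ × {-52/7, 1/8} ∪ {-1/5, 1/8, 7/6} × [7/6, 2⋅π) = (ℝ × {-52/7, 1/8}) ∪ ({-1/45, 1/8, 8/5} × [-4/79, 1/8]) ∪ ({-1/5, 1/8, 7/6} × [7/6, 2⋅π))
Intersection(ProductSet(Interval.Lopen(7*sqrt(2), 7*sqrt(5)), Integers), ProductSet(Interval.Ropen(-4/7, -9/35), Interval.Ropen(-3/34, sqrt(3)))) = EmptySet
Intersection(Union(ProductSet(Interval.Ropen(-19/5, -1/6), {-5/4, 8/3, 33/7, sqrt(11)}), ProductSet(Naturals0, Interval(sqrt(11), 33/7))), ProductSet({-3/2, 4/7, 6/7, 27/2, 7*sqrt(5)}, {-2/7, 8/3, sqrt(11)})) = ProductSet({-3/2}, {8/3, sqrt(11)})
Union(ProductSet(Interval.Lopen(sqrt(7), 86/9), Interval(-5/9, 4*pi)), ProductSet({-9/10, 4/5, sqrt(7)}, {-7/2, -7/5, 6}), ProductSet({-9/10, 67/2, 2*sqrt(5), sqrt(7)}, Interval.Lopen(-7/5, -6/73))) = Union(ProductSet({-9/10, 4/5, sqrt(7)}, {-7/2, -7/5, 6}), ProductSet({-9/10, 67/2, 2*sqrt(5), sqrt(7)}, Interval.Lopen(-7/5, -6/73)), ProductSet(Interval.Lopen(sqrt(7), 86/9), Interval(-5/9, 4*pi)))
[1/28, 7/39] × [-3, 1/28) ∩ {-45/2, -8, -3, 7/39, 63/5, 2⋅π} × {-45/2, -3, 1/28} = {7/39} × {-3}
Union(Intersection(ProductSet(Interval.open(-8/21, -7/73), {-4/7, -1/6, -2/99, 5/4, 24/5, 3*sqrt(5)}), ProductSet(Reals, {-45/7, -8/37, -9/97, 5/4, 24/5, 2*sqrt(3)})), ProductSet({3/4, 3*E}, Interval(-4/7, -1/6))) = Union(ProductSet({3/4, 3*E}, Interval(-4/7, -1/6)), ProductSet(Interval.open(-8/21, -7/73), {5/4, 24/5}))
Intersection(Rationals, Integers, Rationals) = Integers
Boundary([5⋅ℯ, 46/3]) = {46/3, 5⋅ℯ}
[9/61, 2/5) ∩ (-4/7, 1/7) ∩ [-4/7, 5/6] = ∅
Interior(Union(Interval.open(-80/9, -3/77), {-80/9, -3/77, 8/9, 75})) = Interval.open(-80/9, -3/77)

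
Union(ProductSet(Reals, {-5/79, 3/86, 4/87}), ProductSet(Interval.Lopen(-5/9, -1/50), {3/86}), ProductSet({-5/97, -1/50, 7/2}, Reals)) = Union(ProductSet({-5/97, -1/50, 7/2}, Reals), ProductSet(Reals, {-5/79, 3/86, 4/87}))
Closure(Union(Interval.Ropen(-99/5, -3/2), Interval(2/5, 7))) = Union(Interval(-99/5, -3/2), Interval(2/5, 7))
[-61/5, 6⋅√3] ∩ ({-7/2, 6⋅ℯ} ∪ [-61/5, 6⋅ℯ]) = [-61/5, 6⋅√3]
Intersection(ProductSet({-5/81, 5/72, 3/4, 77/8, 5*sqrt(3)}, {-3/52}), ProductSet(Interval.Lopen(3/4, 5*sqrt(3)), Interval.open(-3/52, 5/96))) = EmptySet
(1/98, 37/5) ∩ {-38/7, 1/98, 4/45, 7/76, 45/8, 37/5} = {4/45, 7/76, 45/8}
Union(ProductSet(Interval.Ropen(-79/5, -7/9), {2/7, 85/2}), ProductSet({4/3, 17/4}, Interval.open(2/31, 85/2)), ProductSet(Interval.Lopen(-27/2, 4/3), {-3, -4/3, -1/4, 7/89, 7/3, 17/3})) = Union(ProductSet({4/3, 17/4}, Interval.open(2/31, 85/2)), ProductSet(Interval.Ropen(-79/5, -7/9), {2/7, 85/2}), ProductSet(Interval.Lopen(-27/2, 4/3), {-3, -4/3, -1/4, 7/89, 7/3, 17/3}))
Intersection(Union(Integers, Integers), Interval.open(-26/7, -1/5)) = Range(-3, 0, 1)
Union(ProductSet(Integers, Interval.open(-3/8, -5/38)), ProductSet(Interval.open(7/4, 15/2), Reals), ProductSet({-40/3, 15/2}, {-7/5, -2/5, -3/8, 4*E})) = Union(ProductSet({-40/3, 15/2}, {-7/5, -2/5, -3/8, 4*E}), ProductSet(Integers, Interval.open(-3/8, -5/38)), ProductSet(Interval.open(7/4, 15/2), Reals))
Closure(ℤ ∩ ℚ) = ℤ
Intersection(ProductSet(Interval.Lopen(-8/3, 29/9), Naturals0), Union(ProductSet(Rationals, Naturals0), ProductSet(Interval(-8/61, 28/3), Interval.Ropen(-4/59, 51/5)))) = Union(ProductSet(Intersection(Interval.Lopen(-8/3, 29/9), Rationals), Naturals0), ProductSet(Interval(-8/61, 29/9), Range(0, 11, 1)))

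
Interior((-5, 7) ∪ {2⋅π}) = (-5, 7)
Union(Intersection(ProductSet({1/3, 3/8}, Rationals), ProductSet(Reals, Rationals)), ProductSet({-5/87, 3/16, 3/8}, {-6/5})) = Union(ProductSet({1/3, 3/8}, Rationals), ProductSet({-5/87, 3/16, 3/8}, {-6/5}))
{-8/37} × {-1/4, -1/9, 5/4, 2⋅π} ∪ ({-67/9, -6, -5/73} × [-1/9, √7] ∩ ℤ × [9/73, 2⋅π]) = ({-6} × [9/73, √7]) ∪ ({-8/37} × {-1/4, -1/9, 5/4, 2⋅π})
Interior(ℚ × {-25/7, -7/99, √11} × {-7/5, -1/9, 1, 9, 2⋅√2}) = ∅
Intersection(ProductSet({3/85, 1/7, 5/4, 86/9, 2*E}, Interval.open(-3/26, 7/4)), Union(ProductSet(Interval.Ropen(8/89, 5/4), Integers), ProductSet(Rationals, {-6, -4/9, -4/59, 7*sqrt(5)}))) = Union(ProductSet({1/7}, Range(0, 2, 1)), ProductSet({3/85, 1/7, 5/4, 86/9}, {-4/59}))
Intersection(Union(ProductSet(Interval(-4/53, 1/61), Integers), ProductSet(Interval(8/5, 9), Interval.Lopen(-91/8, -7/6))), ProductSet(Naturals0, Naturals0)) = ProductSet(Range(0, 1, 1), Naturals0)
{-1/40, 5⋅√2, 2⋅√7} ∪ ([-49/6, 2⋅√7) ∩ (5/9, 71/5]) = {-1/40, 5⋅√2} ∪ (5/9, 2⋅√7]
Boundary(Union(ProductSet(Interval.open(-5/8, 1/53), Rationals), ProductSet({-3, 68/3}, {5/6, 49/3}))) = Union(ProductSet({-3, 68/3}, {5/6, 49/3}), ProductSet(Interval(-5/8, 1/53), Reals))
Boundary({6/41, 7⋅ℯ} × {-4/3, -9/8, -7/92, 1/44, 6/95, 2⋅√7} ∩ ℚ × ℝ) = {6/41} × {-4/3, -9/8, -7/92, 1/44, 6/95, 2⋅√7}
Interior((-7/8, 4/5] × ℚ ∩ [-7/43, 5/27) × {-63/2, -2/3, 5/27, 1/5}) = ∅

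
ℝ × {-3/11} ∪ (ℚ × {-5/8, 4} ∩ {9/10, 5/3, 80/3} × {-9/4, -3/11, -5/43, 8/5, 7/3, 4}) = (ℝ × {-3/11}) ∪ ({9/10, 5/3, 80/3} × {4})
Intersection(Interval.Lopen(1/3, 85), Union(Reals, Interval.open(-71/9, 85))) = Interval.Lopen(1/3, 85)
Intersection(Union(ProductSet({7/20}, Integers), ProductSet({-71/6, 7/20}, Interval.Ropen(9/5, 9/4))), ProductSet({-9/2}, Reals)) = EmptySet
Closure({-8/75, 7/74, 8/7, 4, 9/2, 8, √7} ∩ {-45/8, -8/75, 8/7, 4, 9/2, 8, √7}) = {-8/75, 8/7, 4, 9/2, 8, √7}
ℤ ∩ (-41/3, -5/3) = {-13, -12, …, -2}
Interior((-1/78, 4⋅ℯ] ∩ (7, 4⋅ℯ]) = (7, 4⋅ℯ)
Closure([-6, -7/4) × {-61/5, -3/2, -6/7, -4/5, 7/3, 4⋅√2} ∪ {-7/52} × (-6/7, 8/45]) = ({-7/52} × [-6/7, 8/45]) ∪ ([-6, -7/4] × {-61/5, -3/2, -6/7, -4/5, 7/3, 4⋅√2})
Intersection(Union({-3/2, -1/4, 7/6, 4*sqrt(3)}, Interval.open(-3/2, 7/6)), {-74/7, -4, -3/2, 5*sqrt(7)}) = {-3/2}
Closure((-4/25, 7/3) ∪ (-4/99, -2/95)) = [-4/25, 7/3]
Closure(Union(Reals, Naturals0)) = Reals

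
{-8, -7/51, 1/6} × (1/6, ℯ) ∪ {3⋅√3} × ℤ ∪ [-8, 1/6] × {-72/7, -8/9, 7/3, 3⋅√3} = ({3⋅√3} × ℤ) ∪ ({-8, -7/51, 1/6} × (1/6, ℯ)) ∪ ([-8, 1/6] × {-72/7, -8/9, 7/3, 3⋅√3})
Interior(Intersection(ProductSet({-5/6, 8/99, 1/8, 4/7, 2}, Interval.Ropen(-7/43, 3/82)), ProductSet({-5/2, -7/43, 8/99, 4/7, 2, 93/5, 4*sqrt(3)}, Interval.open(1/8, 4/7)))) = EmptySet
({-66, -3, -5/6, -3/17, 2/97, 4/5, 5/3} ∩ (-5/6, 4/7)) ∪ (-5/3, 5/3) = (-5/3, 5/3)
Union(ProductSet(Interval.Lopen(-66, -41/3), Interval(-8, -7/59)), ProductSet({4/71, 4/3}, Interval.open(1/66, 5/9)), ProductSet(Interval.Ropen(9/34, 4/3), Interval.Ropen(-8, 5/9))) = Union(ProductSet({4/71, 4/3}, Interval.open(1/66, 5/9)), ProductSet(Interval.Lopen(-66, -41/3), Interval(-8, -7/59)), ProductSet(Interval.Ropen(9/34, 4/3), Interval.Ropen(-8, 5/9)))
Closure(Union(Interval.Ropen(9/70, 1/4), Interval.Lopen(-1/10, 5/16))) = Interval(-1/10, 5/16)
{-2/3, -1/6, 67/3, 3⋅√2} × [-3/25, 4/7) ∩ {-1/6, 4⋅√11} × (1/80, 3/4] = {-1/6} × (1/80, 4/7)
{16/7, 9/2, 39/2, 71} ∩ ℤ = {71}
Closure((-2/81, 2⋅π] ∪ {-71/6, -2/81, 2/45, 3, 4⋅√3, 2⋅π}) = {-71/6, 4⋅√3} ∪ [-2/81, 2⋅π]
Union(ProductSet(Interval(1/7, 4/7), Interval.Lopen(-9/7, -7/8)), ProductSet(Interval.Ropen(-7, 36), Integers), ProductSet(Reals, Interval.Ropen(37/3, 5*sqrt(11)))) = Union(ProductSet(Interval.Ropen(-7, 36), Integers), ProductSet(Interval(1/7, 4/7), Interval.Lopen(-9/7, -7/8)), ProductSet(Reals, Interval.Ropen(37/3, 5*sqrt(11))))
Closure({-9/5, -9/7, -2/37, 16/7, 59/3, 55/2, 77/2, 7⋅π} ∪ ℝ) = ℝ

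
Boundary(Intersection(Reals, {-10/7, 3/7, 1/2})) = {-10/7, 3/7, 1/2}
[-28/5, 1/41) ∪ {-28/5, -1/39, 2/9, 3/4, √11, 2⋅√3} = [-28/5, 1/41) ∪ {2/9, 3/4, √11, 2⋅√3}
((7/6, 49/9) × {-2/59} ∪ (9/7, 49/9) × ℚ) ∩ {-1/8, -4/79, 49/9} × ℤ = ∅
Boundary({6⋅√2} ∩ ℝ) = {6⋅√2}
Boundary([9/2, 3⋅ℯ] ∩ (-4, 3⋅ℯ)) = {9/2, 3⋅ℯ}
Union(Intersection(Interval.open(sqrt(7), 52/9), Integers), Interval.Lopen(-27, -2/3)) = Union(Interval.Lopen(-27, -2/3), Range(3, 6, 1))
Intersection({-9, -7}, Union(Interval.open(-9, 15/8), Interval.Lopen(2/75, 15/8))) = {-7}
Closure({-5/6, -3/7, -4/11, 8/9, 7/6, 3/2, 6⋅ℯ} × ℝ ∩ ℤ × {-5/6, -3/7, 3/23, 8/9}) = ∅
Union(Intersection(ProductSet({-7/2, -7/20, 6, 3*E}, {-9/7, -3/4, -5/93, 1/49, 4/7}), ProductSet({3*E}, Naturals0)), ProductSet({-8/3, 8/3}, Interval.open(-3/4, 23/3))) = ProductSet({-8/3, 8/3}, Interval.open(-3/4, 23/3))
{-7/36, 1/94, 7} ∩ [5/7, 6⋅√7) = {7}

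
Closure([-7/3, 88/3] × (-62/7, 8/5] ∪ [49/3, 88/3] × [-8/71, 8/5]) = [-7/3, 88/3] × [-62/7, 8/5]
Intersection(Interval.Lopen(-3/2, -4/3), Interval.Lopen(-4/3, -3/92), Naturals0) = EmptySet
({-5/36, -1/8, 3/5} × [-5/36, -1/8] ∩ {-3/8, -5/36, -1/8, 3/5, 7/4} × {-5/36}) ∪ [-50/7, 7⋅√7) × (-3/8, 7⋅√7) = [-50/7, 7⋅√7) × (-3/8, 7⋅√7)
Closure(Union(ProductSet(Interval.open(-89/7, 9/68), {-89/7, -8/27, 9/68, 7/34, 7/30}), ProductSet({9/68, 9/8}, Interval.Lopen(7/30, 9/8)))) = Union(ProductSet({9/68, 9/8}, Interval(7/30, 9/8)), ProductSet(Interval(-89/7, 9/68), {-89/7, -8/27, 9/68, 7/34, 7/30}))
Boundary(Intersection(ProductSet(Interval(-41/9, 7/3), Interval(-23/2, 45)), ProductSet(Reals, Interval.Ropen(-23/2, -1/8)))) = Union(ProductSet({-41/9, 7/3}, Interval(-23/2, -1/8)), ProductSet(Interval(-41/9, 7/3), {-23/2, -1/8}))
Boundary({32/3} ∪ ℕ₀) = ℕ₀ ∪ {32/3}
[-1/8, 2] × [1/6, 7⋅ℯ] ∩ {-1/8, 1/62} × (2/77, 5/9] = {-1/8, 1/62} × [1/6, 5/9]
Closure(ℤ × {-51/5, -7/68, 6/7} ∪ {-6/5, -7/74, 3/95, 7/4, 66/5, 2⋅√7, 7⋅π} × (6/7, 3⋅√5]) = (ℤ × {-51/5, -7/68, 6/7}) ∪ ({-6/5, -7/74, 3/95, 7/4, 66/5, 2⋅√7, 7⋅π} × [6/7, 3⋅√5])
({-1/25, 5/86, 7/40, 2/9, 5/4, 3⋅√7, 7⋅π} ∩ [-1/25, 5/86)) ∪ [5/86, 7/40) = {-1/25} ∪ [5/86, 7/40)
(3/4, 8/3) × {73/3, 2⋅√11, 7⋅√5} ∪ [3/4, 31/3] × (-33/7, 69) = [3/4, 31/3] × (-33/7, 69)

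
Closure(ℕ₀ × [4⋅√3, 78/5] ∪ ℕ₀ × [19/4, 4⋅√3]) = ℕ₀ × [19/4, 78/5]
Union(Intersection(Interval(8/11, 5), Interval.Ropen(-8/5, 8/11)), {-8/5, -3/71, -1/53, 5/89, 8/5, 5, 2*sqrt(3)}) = {-8/5, -3/71, -1/53, 5/89, 8/5, 5, 2*sqrt(3)}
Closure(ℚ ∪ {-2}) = ℝ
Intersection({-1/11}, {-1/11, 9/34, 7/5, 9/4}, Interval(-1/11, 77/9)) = {-1/11}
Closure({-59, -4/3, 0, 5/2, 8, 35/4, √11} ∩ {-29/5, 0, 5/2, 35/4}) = {0, 5/2, 35/4}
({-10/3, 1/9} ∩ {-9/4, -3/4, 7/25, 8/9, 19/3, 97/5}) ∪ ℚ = ℚ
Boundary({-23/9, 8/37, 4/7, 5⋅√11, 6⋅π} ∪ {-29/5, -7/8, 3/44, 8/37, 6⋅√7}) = {-29/5, -23/9, -7/8, 3/44, 8/37, 4/7, 5⋅√11, 6⋅√7, 6⋅π}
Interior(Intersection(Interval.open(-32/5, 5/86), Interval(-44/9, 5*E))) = Interval.open(-44/9, 5/86)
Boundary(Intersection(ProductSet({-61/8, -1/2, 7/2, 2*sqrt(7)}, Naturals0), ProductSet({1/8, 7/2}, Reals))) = ProductSet({7/2}, Naturals0)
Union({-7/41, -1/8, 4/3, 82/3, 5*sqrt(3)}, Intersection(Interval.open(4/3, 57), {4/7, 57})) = {-7/41, -1/8, 4/3, 82/3, 5*sqrt(3)}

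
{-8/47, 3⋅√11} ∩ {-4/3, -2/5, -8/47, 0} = {-8/47}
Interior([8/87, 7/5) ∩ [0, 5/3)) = (8/87, 7/5)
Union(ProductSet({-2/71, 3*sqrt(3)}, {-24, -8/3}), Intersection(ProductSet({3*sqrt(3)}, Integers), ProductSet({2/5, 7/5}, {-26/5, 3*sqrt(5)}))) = ProductSet({-2/71, 3*sqrt(3)}, {-24, -8/3})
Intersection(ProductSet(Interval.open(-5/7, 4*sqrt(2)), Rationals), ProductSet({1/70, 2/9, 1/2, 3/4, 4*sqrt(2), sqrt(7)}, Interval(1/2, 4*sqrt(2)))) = ProductSet({1/70, 2/9, 1/2, 3/4, sqrt(7)}, Intersection(Interval(1/2, 4*sqrt(2)), Rationals))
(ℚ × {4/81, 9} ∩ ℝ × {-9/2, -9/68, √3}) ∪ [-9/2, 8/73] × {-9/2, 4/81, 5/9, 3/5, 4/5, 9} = [-9/2, 8/73] × {-9/2, 4/81, 5/9, 3/5, 4/5, 9}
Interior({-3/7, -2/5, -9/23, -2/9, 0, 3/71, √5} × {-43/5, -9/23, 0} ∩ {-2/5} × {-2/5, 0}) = ∅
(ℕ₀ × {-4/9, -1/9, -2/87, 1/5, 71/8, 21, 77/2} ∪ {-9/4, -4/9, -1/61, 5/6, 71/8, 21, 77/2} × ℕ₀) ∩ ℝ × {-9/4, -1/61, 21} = ({-9/4, -4/9, -1/61, 5/6, 71/8, 77/2} ∪ ℕ₀) × {21}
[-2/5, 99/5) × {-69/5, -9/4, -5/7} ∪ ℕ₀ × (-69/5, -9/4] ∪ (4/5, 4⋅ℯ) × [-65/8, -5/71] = (ℕ₀ × (-69/5, -9/4]) ∪ ([-2/5, 99/5) × {-69/5, -9/4, -5/7}) ∪ ((4/5, 4⋅ℯ) × [-65/8, -5/71])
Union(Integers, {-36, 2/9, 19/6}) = Union({2/9, 19/6}, Integers)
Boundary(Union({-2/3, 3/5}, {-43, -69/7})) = {-43, -69/7, -2/3, 3/5}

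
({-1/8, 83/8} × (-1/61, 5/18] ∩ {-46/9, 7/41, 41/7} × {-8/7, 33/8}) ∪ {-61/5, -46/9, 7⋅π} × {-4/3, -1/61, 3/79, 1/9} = {-61/5, -46/9, 7⋅π} × {-4/3, -1/61, 3/79, 1/9}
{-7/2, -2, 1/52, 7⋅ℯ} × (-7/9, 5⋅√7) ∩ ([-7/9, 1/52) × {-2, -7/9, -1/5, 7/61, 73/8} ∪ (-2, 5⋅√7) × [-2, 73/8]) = {1/52} × (-7/9, 73/8]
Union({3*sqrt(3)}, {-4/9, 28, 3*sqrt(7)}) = {-4/9, 28, 3*sqrt(3), 3*sqrt(7)}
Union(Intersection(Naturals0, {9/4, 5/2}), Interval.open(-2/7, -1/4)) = Interval.open(-2/7, -1/4)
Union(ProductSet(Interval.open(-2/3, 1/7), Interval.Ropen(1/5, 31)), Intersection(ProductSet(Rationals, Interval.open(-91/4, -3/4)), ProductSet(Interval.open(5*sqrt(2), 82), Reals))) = Union(ProductSet(Intersection(Interval.open(5*sqrt(2), 82), Rationals), Interval.open(-91/4, -3/4)), ProductSet(Interval.open(-2/3, 1/7), Interval.Ropen(1/5, 31)))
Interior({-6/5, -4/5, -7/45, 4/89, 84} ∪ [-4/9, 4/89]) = (-4/9, 4/89)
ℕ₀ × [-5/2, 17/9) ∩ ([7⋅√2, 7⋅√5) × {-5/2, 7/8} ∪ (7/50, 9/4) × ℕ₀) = ({10, 11, …, 15} × {-5/2, 7/8}) ∪ ({1, 2} × {0, 1})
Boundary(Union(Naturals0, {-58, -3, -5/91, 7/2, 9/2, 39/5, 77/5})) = Union({-58, -3, -5/91, 7/2, 9/2, 39/5, 77/5}, Naturals0)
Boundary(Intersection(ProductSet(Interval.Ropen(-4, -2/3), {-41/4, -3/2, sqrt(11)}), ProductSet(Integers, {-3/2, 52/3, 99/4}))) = ProductSet(Range(-4, 0, 1), {-3/2})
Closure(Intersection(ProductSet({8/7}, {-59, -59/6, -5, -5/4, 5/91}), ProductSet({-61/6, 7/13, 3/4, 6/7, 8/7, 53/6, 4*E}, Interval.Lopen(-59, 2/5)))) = ProductSet({8/7}, {-59/6, -5, -5/4, 5/91})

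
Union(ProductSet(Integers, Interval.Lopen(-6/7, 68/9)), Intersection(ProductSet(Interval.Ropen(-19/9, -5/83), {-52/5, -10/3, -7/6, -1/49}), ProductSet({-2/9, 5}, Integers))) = ProductSet(Integers, Interval.Lopen(-6/7, 68/9))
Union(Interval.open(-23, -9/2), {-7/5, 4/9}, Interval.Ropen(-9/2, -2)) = Union({-7/5, 4/9}, Interval.open(-23, -2))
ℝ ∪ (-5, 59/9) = (-∞, ∞)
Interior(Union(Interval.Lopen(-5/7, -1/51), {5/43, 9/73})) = Interval.open(-5/7, -1/51)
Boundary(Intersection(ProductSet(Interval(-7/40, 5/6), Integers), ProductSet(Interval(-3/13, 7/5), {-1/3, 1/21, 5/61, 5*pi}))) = EmptySet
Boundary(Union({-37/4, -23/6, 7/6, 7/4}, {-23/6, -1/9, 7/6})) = {-37/4, -23/6, -1/9, 7/6, 7/4}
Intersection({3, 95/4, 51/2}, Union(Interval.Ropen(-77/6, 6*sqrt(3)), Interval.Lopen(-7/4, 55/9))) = {3}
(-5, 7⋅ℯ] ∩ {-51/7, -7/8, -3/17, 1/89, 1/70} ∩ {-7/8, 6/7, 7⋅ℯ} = {-7/8}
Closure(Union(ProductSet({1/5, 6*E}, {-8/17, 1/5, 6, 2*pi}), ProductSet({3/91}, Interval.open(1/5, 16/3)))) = Union(ProductSet({3/91}, Interval(1/5, 16/3)), ProductSet({1/5, 6*E}, {-8/17, 1/5, 6, 2*pi}))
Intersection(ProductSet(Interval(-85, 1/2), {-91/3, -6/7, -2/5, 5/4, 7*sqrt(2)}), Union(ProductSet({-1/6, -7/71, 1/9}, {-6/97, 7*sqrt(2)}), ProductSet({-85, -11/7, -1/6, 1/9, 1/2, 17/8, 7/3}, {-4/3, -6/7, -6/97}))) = Union(ProductSet({-1/6, -7/71, 1/9}, {7*sqrt(2)}), ProductSet({-85, -11/7, -1/6, 1/9, 1/2}, {-6/7}))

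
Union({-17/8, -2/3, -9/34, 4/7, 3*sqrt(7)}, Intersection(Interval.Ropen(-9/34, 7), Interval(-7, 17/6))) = Union({-17/8, -2/3, 3*sqrt(7)}, Interval(-9/34, 17/6))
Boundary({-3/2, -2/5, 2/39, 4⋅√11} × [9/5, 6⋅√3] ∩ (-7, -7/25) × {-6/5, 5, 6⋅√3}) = {-3/2, -2/5} × {5, 6⋅√3}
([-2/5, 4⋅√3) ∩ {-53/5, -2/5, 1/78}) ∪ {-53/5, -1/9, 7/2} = {-53/5, -2/5, -1/9, 1/78, 7/2}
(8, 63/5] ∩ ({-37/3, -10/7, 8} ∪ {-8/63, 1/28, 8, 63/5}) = {63/5}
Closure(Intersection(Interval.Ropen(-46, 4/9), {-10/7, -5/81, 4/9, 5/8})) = {-10/7, -5/81}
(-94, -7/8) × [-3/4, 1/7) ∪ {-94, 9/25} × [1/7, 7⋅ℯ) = ({-94, 9/25} × [1/7, 7⋅ℯ)) ∪ ((-94, -7/8) × [-3/4, 1/7))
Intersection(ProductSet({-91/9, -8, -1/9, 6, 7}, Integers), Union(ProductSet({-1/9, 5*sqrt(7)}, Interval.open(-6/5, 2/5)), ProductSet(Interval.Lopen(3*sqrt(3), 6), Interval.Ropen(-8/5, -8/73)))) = Union(ProductSet({-1/9}, Range(-1, 1, 1)), ProductSet({6}, Range(-1, 0, 1)))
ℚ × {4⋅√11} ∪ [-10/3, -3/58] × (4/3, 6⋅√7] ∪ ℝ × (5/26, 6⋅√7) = (ℝ × (5/26, 6⋅√7)) ∪ ([-10/3, -3/58] × (4/3, 6⋅√7])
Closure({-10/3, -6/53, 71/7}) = {-10/3, -6/53, 71/7}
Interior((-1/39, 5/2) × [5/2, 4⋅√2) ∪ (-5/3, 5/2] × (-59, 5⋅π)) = (-5/3, 5/2) × (-59, 5⋅π)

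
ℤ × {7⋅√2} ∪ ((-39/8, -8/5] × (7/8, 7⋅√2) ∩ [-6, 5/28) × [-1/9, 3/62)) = ℤ × {7⋅√2}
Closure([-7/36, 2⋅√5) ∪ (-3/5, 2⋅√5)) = [-3/5, 2⋅√5]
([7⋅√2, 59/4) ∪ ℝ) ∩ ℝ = (-∞, ∞)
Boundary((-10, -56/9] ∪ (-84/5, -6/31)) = {-84/5, -6/31}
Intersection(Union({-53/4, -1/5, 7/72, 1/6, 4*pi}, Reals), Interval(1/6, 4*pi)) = Interval(1/6, 4*pi)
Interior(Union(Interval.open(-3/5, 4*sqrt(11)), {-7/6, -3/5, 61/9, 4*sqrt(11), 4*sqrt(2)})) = Interval.open(-3/5, 4*sqrt(11))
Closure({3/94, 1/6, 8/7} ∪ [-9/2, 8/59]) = [-9/2, 8/59] ∪ {1/6, 8/7}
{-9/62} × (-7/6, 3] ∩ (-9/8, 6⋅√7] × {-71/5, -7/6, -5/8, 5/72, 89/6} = {-9/62} × {-5/8, 5/72}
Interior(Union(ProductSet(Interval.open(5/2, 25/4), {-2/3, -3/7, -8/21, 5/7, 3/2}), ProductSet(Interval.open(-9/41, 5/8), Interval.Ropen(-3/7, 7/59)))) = ProductSet(Interval.open(-9/41, 5/8), Interval.open(-3/7, 7/59))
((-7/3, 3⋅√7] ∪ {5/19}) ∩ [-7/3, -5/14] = (-7/3, -5/14]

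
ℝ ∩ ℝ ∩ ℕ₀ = ℕ₀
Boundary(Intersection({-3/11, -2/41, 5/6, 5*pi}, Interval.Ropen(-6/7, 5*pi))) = {-3/11, -2/41, 5/6}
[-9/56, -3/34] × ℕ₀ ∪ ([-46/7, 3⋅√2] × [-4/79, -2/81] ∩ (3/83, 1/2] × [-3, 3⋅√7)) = ([-9/56, -3/34] × ℕ₀) ∪ ((3/83, 1/2] × [-4/79, -2/81])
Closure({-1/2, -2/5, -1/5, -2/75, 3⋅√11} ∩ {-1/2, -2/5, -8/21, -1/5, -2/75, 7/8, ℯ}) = {-1/2, -2/5, -1/5, -2/75}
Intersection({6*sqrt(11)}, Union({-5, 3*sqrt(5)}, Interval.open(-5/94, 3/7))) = EmptySet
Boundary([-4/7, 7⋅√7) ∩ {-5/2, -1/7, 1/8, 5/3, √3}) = {-1/7, 1/8, 5/3, √3}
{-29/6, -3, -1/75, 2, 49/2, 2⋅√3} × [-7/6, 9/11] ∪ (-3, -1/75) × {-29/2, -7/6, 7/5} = ((-3, -1/75) × {-29/2, -7/6, 7/5}) ∪ ({-29/6, -3, -1/75, 2, 49/2, 2⋅√3} × [-7/6, 9/11])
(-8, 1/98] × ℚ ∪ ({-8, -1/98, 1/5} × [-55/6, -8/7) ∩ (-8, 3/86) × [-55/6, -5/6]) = ((-8, 1/98] × ℚ) ∪ ({-1/98} × [-55/6, -8/7))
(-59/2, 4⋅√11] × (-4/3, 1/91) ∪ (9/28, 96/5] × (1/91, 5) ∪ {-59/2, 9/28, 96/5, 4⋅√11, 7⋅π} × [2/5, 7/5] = ((9/28, 96/5] × (1/91, 5)) ∪ ((-59/2, 4⋅√11] × (-4/3, 1/91)) ∪ ({-59/2, 9/28, 96/5, 4⋅√11, 7⋅π} × [2/5, 7/5])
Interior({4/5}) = ∅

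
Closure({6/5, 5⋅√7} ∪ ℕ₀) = ℕ₀ ∪ {6/5, 5⋅√7}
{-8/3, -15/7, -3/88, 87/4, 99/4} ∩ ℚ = {-8/3, -15/7, -3/88, 87/4, 99/4}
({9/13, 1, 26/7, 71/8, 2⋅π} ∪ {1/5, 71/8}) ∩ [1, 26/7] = {1, 26/7}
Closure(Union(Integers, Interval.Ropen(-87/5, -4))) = Union(Integers, Interval(-87/5, -4))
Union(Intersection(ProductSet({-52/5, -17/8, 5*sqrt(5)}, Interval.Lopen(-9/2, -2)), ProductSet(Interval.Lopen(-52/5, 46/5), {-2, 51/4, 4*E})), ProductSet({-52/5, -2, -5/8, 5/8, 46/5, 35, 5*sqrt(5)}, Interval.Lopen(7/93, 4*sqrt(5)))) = Union(ProductSet({-17/8}, {-2}), ProductSet({-52/5, -2, -5/8, 5/8, 46/5, 35, 5*sqrt(5)}, Interval.Lopen(7/93, 4*sqrt(5))))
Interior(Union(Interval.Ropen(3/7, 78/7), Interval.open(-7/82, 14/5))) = Interval.open(-7/82, 78/7)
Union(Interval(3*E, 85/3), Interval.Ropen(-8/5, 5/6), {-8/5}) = Union(Interval.Ropen(-8/5, 5/6), Interval(3*E, 85/3))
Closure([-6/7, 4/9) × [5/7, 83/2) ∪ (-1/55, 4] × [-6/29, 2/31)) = ({-6/7, 4/9} × [5/7, 83/2]) ∪ ({-1/55, 4} × [-6/29, 2/31]) ∪ ([-6/7, 4/9] × {5/7, 83/2}) ∪ ([-1/55, 4] × {-6/29, 2/31}) ∪ ([-6/7, 4/9) × [5/7, 83/2)) ∪ ((-1/55, 4] × [-6/29, 2/31))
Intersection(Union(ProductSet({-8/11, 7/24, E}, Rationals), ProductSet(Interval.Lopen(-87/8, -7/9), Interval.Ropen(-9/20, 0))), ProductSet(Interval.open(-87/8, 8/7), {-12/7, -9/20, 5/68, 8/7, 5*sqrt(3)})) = Union(ProductSet({-8/11, 7/24}, {-12/7, -9/20, 5/68, 8/7}), ProductSet(Interval.Lopen(-87/8, -7/9), {-9/20}))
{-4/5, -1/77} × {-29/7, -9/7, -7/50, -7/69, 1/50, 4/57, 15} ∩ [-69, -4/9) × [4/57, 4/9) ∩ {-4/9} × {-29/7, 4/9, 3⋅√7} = ∅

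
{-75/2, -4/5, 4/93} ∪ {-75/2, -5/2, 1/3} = {-75/2, -5/2, -4/5, 4/93, 1/3}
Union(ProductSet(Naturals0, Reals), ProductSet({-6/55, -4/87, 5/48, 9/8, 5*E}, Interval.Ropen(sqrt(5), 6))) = Union(ProductSet({-6/55, -4/87, 5/48, 9/8, 5*E}, Interval.Ropen(sqrt(5), 6)), ProductSet(Naturals0, Reals))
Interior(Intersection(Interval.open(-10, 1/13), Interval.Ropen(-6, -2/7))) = Interval.open(-6, -2/7)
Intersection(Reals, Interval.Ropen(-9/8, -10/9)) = Interval.Ropen(-9/8, -10/9)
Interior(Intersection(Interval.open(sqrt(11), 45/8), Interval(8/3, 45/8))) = Interval.open(sqrt(11), 45/8)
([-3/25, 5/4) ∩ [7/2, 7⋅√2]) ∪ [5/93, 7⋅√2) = [5/93, 7⋅√2)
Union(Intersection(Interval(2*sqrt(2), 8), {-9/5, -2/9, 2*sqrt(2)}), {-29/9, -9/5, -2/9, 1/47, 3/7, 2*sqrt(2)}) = {-29/9, -9/5, -2/9, 1/47, 3/7, 2*sqrt(2)}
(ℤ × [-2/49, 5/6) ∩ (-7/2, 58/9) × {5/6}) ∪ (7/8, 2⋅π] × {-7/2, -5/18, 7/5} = (7/8, 2⋅π] × {-7/2, -5/18, 7/5}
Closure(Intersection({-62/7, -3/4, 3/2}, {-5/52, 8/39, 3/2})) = {3/2}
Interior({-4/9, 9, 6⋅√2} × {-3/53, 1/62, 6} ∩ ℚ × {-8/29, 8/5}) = ∅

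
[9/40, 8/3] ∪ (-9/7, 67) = (-9/7, 67)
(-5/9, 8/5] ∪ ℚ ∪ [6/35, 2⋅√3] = ℚ ∪ [-5/9, 2⋅√3]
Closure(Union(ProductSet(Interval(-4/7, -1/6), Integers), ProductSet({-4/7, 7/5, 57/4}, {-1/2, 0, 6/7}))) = Union(ProductSet({-4/7, 7/5, 57/4}, {-1/2, 0, 6/7}), ProductSet(Interval(-4/7, -1/6), Integers))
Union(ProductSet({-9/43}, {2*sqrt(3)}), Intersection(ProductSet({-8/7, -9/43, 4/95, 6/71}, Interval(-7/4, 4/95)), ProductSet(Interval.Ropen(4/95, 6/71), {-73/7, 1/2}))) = ProductSet({-9/43}, {2*sqrt(3)})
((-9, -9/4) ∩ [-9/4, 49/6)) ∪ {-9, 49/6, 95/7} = {-9, 49/6, 95/7}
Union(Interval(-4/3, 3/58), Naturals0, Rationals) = Union(Interval(-4/3, 3/58), Rationals)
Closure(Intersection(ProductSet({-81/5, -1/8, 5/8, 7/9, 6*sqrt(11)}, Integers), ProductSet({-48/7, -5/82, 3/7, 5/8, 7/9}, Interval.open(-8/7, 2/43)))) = ProductSet({5/8, 7/9}, Range(-1, 1, 1))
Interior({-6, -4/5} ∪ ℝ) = ℝ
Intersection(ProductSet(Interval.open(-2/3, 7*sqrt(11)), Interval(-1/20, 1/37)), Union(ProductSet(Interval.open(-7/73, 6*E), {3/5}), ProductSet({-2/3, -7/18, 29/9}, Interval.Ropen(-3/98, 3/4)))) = ProductSet({-7/18, 29/9}, Interval(-3/98, 1/37))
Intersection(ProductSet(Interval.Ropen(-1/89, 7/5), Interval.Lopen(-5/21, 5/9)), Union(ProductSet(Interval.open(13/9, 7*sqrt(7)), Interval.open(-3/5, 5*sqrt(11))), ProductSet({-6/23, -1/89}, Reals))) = ProductSet({-1/89}, Interval.Lopen(-5/21, 5/9))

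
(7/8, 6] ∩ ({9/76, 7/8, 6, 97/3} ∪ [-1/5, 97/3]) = (7/8, 6]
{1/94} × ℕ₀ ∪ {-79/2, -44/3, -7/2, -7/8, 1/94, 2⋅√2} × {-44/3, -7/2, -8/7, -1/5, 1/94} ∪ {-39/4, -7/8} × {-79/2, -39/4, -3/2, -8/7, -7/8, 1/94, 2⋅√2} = ({1/94} × ℕ₀) ∪ ({-39/4, -7/8} × {-79/2, -39/4, -3/2, -8/7, -7/8, 1/94, 2⋅√2}) ∪ ({-79/2, -44/3, -7/2, -7/8, 1/94, 2⋅√2} × {-44/3, -7/2, -8/7, -1/5, 1/94})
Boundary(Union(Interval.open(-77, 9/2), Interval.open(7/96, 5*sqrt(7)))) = {-77, 5*sqrt(7)}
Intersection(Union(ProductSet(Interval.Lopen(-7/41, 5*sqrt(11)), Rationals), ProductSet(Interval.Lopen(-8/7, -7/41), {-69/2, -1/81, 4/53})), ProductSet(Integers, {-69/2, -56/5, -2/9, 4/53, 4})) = Union(ProductSet(Range(-1, 0, 1), {-69/2, 4/53}), ProductSet(Range(0, 17, 1), {-69/2, -56/5, -2/9, 4/53, 4}))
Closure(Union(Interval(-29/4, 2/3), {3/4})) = Union({3/4}, Interval(-29/4, 2/3))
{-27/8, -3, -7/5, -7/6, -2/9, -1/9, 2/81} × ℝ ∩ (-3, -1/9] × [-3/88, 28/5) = {-7/5, -7/6, -2/9, -1/9} × [-3/88, 28/5)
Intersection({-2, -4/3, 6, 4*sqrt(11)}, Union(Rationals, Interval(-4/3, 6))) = {-2, -4/3, 6}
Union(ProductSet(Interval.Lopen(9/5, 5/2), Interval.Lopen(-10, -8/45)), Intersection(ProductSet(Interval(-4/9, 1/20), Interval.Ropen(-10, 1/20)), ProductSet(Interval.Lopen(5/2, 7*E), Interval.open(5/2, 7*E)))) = ProductSet(Interval.Lopen(9/5, 5/2), Interval.Lopen(-10, -8/45))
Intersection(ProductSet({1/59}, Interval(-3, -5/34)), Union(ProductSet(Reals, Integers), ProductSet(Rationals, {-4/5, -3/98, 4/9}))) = ProductSet({1/59}, Union({-4/5}, Range(-3, 0, 1)))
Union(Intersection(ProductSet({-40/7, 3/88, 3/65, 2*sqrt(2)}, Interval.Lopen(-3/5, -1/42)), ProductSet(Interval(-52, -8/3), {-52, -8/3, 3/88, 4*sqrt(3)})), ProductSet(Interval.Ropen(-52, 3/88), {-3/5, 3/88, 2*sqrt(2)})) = ProductSet(Interval.Ropen(-52, 3/88), {-3/5, 3/88, 2*sqrt(2)})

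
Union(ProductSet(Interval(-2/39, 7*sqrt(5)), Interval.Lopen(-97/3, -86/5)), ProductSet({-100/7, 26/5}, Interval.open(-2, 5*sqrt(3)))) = Union(ProductSet({-100/7, 26/5}, Interval.open(-2, 5*sqrt(3))), ProductSet(Interval(-2/39, 7*sqrt(5)), Interval.Lopen(-97/3, -86/5)))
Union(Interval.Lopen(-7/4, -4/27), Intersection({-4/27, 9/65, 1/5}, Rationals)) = Union({9/65, 1/5}, Interval.Lopen(-7/4, -4/27))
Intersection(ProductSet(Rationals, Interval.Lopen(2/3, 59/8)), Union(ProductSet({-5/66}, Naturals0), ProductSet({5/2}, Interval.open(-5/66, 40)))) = Union(ProductSet({-5/66}, Range(1, 8, 1)), ProductSet({5/2}, Interval.Lopen(2/3, 59/8)))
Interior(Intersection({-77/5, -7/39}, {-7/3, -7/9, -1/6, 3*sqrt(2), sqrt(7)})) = EmptySet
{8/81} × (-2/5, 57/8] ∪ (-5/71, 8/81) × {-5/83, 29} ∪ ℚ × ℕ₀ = (ℚ × ℕ₀) ∪ ({8/81} × (-2/5, 57/8]) ∪ ((-5/71, 8/81) × {-5/83, 29})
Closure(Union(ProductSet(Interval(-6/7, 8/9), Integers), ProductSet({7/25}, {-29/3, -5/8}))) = Union(ProductSet({7/25}, {-29/3, -5/8}), ProductSet(Interval(-6/7, 8/9), Integers))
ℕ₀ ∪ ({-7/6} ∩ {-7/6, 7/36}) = {-7/6} ∪ ℕ₀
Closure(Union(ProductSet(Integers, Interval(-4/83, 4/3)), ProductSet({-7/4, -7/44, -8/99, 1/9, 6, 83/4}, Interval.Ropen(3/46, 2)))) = Union(ProductSet({-7/4, -7/44, -8/99, 1/9, 6, 83/4}, Interval(3/46, 2)), ProductSet(Integers, Interval(-4/83, 4/3)))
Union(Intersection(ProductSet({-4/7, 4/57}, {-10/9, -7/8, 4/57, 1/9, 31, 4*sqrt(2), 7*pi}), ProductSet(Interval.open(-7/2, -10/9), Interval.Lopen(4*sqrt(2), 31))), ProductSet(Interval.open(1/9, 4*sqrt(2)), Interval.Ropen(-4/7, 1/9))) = ProductSet(Interval.open(1/9, 4*sqrt(2)), Interval.Ropen(-4/7, 1/9))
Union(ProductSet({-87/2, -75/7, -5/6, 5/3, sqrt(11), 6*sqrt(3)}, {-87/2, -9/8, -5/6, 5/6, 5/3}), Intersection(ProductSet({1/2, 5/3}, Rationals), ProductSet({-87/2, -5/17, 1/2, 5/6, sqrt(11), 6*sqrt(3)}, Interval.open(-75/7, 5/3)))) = Union(ProductSet({1/2}, Intersection(Interval.open(-75/7, 5/3), Rationals)), ProductSet({-87/2, -75/7, -5/6, 5/3, sqrt(11), 6*sqrt(3)}, {-87/2, -9/8, -5/6, 5/6, 5/3}))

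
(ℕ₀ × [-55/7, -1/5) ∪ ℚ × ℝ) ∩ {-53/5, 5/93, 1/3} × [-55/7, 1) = {-53/5, 5/93, 1/3} × [-55/7, 1)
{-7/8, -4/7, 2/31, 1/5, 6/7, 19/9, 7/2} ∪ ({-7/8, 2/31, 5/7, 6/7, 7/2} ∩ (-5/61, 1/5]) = {-7/8, -4/7, 2/31, 1/5, 6/7, 19/9, 7/2}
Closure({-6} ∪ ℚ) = ℝ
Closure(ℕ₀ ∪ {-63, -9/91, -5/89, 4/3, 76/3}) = {-63, -9/91, -5/89, 4/3, 76/3} ∪ ℕ₀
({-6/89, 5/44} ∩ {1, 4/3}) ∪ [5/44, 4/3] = [5/44, 4/3]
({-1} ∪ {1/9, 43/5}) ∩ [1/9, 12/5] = {1/9}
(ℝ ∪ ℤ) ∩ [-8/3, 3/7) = [-8/3, 3/7)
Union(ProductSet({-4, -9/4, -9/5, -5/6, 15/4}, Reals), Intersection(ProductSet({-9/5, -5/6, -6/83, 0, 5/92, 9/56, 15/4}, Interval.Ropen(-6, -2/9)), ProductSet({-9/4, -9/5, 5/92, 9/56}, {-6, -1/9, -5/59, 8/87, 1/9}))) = Union(ProductSet({-9/5, 5/92, 9/56}, {-6}), ProductSet({-4, -9/4, -9/5, -5/6, 15/4}, Reals))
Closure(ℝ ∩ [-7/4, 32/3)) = [-7/4, 32/3]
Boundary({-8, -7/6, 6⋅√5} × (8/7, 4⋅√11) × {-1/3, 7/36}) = {-8, -7/6, 6⋅√5} × [8/7, 4⋅√11] × {-1/3, 7/36}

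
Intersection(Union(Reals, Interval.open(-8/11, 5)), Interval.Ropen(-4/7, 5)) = Interval.Ropen(-4/7, 5)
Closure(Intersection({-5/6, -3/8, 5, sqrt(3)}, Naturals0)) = {5}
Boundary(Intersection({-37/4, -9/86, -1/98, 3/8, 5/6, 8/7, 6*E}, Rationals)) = {-37/4, -9/86, -1/98, 3/8, 5/6, 8/7}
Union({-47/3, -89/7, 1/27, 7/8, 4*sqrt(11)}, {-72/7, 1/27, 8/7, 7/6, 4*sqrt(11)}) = {-47/3, -89/7, -72/7, 1/27, 7/8, 8/7, 7/6, 4*sqrt(11)}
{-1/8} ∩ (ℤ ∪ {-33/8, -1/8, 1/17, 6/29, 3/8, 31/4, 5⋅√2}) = {-1/8}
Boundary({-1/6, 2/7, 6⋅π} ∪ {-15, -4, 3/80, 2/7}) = {-15, -4, -1/6, 3/80, 2/7, 6⋅π}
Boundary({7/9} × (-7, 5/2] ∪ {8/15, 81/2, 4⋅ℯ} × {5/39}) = ({7/9} × [-7, 5/2]) ∪ ({8/15, 81/2, 4⋅ℯ} × {5/39})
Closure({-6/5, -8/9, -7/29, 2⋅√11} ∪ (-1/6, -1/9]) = {-6/5, -8/9, -7/29, 2⋅√11} ∪ [-1/6, -1/9]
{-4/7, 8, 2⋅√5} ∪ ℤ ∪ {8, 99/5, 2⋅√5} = ℤ ∪ {-4/7, 99/5, 2⋅√5}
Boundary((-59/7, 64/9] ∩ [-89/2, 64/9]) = {-59/7, 64/9}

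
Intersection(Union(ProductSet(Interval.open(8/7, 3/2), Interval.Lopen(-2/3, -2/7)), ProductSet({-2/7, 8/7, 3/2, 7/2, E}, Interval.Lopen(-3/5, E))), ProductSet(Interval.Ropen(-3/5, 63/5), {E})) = ProductSet({-2/7, 8/7, 3/2, 7/2, E}, {E})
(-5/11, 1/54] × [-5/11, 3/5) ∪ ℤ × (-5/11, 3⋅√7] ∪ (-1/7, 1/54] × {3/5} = ((-1/7, 1/54] × {3/5}) ∪ (ℤ × (-5/11, 3⋅√7]) ∪ ((-5/11, 1/54] × [-5/11, 3/5))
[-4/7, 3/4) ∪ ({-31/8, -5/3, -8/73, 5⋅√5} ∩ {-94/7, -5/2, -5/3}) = {-5/3} ∪ [-4/7, 3/4)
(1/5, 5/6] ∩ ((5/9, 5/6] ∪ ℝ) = (1/5, 5/6]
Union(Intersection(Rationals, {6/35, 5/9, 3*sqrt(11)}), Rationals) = Rationals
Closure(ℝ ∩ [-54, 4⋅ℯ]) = [-54, 4⋅ℯ]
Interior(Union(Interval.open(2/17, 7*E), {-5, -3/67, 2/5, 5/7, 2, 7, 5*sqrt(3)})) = Interval.open(2/17, 7*E)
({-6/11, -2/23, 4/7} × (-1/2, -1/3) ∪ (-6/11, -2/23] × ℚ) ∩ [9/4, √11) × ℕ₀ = ∅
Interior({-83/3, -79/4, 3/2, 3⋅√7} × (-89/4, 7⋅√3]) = ∅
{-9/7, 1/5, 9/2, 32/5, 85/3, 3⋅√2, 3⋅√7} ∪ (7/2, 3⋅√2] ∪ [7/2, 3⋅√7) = {-9/7, 1/5, 85/3} ∪ [7/2, 3⋅√7]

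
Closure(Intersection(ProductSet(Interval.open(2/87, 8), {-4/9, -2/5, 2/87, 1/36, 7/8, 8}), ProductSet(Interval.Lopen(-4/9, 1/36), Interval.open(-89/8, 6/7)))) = ProductSet(Interval(2/87, 1/36), {-4/9, -2/5, 2/87, 1/36})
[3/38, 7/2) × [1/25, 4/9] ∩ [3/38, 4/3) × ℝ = [3/38, 4/3) × [1/25, 4/9]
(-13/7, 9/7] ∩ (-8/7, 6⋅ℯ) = (-8/7, 9/7]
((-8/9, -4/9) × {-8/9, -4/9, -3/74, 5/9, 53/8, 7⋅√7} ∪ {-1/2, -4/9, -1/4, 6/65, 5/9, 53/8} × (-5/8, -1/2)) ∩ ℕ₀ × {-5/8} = ∅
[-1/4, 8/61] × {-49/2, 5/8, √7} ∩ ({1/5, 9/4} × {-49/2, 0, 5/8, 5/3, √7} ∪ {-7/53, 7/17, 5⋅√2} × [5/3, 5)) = {-7/53} × {√7}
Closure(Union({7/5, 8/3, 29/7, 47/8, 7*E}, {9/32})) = {9/32, 7/5, 8/3, 29/7, 47/8, 7*E}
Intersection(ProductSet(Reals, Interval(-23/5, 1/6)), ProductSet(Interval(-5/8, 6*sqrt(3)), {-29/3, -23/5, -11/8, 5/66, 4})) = ProductSet(Interval(-5/8, 6*sqrt(3)), {-23/5, -11/8, 5/66})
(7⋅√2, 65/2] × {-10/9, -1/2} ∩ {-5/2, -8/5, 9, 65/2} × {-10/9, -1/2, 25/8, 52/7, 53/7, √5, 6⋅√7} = {65/2} × {-10/9, -1/2}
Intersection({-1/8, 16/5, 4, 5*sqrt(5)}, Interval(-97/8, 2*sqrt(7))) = {-1/8, 16/5, 4}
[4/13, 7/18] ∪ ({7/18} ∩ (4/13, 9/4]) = [4/13, 7/18]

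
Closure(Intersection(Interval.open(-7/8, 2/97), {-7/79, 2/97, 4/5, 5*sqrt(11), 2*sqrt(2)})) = {-7/79}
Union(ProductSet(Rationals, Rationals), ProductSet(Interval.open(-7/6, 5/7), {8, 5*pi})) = Union(ProductSet(Interval.open(-7/6, 5/7), {8, 5*pi}), ProductSet(Rationals, Rationals))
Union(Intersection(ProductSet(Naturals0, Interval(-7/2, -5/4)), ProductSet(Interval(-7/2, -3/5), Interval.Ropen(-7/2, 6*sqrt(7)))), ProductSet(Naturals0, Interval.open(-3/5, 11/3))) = ProductSet(Naturals0, Interval.open(-3/5, 11/3))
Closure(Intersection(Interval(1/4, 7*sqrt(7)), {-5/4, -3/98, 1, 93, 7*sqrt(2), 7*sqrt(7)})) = {1, 7*sqrt(2), 7*sqrt(7)}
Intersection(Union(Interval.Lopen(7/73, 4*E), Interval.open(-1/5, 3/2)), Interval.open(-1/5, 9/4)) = Interval.open(-1/5, 9/4)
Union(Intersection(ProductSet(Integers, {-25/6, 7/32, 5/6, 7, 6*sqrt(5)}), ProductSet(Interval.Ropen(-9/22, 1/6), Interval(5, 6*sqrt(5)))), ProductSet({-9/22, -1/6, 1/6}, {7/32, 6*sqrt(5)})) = Union(ProductSet({-9/22, -1/6, 1/6}, {7/32, 6*sqrt(5)}), ProductSet(Range(0, 1, 1), {7, 6*sqrt(5)}))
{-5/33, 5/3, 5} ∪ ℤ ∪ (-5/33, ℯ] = ℤ ∪ [-5/33, ℯ]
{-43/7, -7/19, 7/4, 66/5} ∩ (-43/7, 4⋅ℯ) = {-7/19, 7/4}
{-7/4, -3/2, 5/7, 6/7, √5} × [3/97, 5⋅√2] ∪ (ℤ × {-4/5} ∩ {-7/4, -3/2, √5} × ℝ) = {-7/4, -3/2, 5/7, 6/7, √5} × [3/97, 5⋅√2]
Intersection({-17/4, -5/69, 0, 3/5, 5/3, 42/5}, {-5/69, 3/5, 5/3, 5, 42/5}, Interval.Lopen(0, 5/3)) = {3/5, 5/3}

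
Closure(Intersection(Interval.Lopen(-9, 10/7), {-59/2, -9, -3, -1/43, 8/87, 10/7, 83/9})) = {-3, -1/43, 8/87, 10/7}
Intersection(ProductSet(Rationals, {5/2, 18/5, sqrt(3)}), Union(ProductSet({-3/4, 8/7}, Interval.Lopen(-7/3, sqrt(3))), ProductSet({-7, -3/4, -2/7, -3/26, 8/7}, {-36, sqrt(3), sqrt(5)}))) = ProductSet({-7, -3/4, -2/7, -3/26, 8/7}, {sqrt(3)})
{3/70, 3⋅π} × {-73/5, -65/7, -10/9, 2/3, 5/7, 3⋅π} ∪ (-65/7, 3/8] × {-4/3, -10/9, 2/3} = ((-65/7, 3/8] × {-4/3, -10/9, 2/3}) ∪ ({3/70, 3⋅π} × {-73/5, -65/7, -10/9, 2/3, 5/7, 3⋅π})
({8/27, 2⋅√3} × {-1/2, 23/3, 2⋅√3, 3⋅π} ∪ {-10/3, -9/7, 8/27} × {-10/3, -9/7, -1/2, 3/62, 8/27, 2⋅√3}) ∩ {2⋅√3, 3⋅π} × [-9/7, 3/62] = {2⋅√3} × {-1/2}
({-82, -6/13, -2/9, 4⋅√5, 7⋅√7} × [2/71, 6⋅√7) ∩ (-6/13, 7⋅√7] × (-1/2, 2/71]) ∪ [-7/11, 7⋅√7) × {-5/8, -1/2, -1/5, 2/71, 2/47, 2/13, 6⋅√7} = ({-2/9, 4⋅√5, 7⋅√7} × {2/71}) ∪ ([-7/11, 7⋅√7) × {-5/8, -1/2, -1/5, 2/71, 2/47, 2/13, 6⋅√7})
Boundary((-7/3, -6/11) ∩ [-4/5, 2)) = {-4/5, -6/11}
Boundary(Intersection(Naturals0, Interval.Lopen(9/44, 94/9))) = Range(1, 11, 1)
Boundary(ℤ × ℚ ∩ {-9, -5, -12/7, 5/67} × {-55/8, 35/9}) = {-9, -5} × {-55/8, 35/9}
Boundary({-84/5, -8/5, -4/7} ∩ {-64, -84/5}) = {-84/5}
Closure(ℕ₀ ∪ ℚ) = ℝ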